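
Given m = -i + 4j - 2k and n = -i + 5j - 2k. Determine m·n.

25

m · n = (-1)·(-1) + 4·5 + (-2)·(-2) = 1 + 20 + 4 = 25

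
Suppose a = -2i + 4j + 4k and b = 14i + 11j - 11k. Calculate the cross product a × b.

i: 4·(-11) - 4·11 = -44 - 44 = -88
j: 4·14 - (-2)·(-11) = 56 - 22 = 34
k: (-2)·11 - 4·14 = -22 - 56 = -78
a × b = (-88, 34, -78)

(-88, 34, -78)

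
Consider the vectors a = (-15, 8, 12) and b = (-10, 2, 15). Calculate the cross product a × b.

(96, 105, 50)

i: 8·15 - 12·2 = 120 - 24 = 96
j: 12·(-10) - (-15)·15 = -120 - (-225) = 105
k: (-15)·2 - 8·(-10) = -30 - (-80) = 50
a × b = (96, 105, 50)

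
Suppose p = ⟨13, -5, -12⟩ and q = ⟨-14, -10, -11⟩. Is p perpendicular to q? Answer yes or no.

p · q = 13·(-14) + (-5)·(-10) + (-12)·(-11) = -182 + 50 + 132 = 0
Zero, so the vectors are orthogonal.

yes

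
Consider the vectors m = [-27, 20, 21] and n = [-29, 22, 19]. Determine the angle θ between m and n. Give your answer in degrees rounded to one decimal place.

m · n = (-27)·(-29) + 20·22 + 21·19 = 783 + 440 + 399 = 1622
|m|² = 729 + 400 + 441 = 1570,  |m| = √1570 ≈ 39.623226
|n|² = 841 + 484 + 361 = 1686,  |n| = √1686 ≈ 41.060930
cos θ = 1622 / (39.623226 · 41.060930) ≈ 0.99695
θ = arccos(0.99695) ≈ 4.5°

4.5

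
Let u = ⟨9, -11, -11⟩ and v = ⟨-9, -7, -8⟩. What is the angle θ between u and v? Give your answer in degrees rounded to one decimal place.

70.4

u · v = 9·(-9) + (-11)·(-7) + (-11)·(-8) = -81 + 77 + 88 = 84
|u|² = 81 + 121 + 121 = 323,  |u| = √323 ≈ 17.972201
|v|² = 81 + 49 + 64 = 194,  |v| = √194 ≈ 13.928388
cos θ = 84 / (17.972201 · 13.928388) ≈ 0.33557
θ = arccos(0.33557) ≈ 70.4°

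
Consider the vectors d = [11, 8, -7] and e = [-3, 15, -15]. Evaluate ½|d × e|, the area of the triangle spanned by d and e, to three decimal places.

132.799

i: 8·(-15) - (-7)·15 = -120 - (-105) = -15
j: (-7)·(-3) - 11·(-15) = 21 - (-165) = 186
k: 11·15 - 8·(-3) = 165 - (-24) = 189
d × e = (-15, 186, 189)
|d × e| = √((-15)² + 186² + 189²) = √70542 ≈ 265.5974
area = ½ · 265.5974 ≈ 132.799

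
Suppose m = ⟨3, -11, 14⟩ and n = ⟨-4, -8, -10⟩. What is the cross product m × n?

i: (-11)·(-10) - 14·(-8) = 110 - (-112) = 222
j: 14·(-4) - 3·(-10) = -56 - (-30) = -26
k: 3·(-8) - (-11)·(-4) = -24 - 44 = -68
m × n = (222, -26, -68)

(222, -26, -68)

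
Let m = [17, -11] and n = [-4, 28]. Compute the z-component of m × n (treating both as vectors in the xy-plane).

432

17·28 - (-11)·(-4) = 476 - 44 = 432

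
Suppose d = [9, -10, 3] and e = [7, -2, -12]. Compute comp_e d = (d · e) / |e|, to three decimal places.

3.349

d · e = 9·7 + (-10)·(-2) + 3·(-12) = 63 + 20 - 36 = 47
|e| = √(49 + 4 + 144) = √197 ≈ 14.0357
comp_e d = 47 / √197 ≈ 3.349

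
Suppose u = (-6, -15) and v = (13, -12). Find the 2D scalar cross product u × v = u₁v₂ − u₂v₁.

267

(-6)·(-12) - (-15)·13 = 72 - (-195) = 267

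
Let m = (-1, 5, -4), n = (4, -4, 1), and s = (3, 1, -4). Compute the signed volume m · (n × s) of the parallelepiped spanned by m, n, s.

16

n × s:
i: (-4)·(-4) - 1·1 = 16 - 1 = 15
j: 1·3 - 4·(-4) = 3 - (-16) = 19
k: 4·1 - (-4)·3 = 4 - (-12) = 16
n × s = (15, 19, 16)
m · (n × s) = (-1)·15 + 5·19 + (-4)·16 = -15 + 95 - 64 = 16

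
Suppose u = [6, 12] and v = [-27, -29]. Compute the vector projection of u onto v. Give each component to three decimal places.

u · v = 6·(-27) + 12·(-29) = -162 - 348 = -510
|v|² = 729 + 841 = 1570
proj_v u = (-510/1570) · (-27, -29) ≈ (8.771, 9.420)

(8.771, 9.420)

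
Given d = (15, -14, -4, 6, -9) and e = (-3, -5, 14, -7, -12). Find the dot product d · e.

35

d · e = 15·(-3) + (-14)·(-5) + (-4)·14 + 6·(-7) + (-9)·(-12) = -45 + 70 - 56 - 42 + 108 = 35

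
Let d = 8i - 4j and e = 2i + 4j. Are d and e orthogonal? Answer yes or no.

yes

d · e = 8·2 + (-4)·4 = 16 - 16 = 0
Zero, so the vectors are orthogonal.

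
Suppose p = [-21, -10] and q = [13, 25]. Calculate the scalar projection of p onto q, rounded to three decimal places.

-18.561

p · q = (-21)·13 + (-10)·25 = -273 - 250 = -523
|q| = √(169 + 625) = √794 ≈ 28.1780
comp_q p = -523 / √794 ≈ -18.561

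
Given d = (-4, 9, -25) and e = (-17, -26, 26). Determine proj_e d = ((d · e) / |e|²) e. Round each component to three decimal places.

(8.453, 12.929, -12.929)

d · e = (-4)·(-17) + 9·(-26) + (-25)·26 = 68 - 234 - 650 = -816
|e|² = 289 + 676 + 676 = 1641
proj_e d = (-816/1641) · (-17, -26, 26) ≈ (8.453, 12.929, -12.929)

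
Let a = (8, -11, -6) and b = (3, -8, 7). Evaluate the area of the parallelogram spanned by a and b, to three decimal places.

148.533

i: (-11)·7 - (-6)·(-8) = -77 - 48 = -125
j: (-6)·3 - 8·7 = -18 - 56 = -74
k: 8·(-8) - (-11)·3 = -64 - (-33) = -31
a × b = (-125, -74, -31)
|a × b| = √((-125)² + (-74)² + (-31)²) = √22062 ≈ 148.5328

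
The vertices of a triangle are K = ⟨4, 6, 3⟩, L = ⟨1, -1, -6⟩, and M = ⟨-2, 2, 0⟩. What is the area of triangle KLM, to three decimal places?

28.062

KL = (-3, -7, -9),  KM = (-6, -4, -3)
i: (-7)·(-3) - (-9)·(-4) = 21 - 36 = -15
j: (-9)·(-6) - (-3)·(-3) = 54 - 9 = 45
k: (-3)·(-4) - (-7)·(-6) = 12 - 42 = -30
KL × KM = (-15, 45, -30)
|KL × KM| = √3150 ≈ 56.1249
area = ½ · 56.1249 ≈ 28.062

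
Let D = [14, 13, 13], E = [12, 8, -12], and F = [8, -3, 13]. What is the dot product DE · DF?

92

DE = E − D = (-2, -5, -25)
DF = F − D = (-6, -16, 0)
DE · DF = (-2)·(-6) + (-5)·(-16) + (-25)·0 = 12 + 80 + 0 = 92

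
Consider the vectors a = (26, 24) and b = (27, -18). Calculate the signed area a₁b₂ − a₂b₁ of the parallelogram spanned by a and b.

26·(-18) - 24·27 = -468 - 648 = -1116

-1116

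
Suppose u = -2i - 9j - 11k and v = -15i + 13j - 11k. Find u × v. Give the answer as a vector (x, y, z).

i: (-9)·(-11) - (-11)·13 = 99 - (-143) = 242
j: (-11)·(-15) - (-2)·(-11) = 165 - 22 = 143
k: (-2)·13 - (-9)·(-15) = -26 - 135 = -161
u × v = (242, 143, -161)

(242, 143, -161)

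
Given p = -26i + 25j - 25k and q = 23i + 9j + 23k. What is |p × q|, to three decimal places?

1137.985

i: 25·23 - (-25)·9 = 575 - (-225) = 800
j: (-25)·23 - (-26)·23 = -575 - (-598) = 23
k: (-26)·9 - 25·23 = -234 - 575 = -809
p × q = (800, 23, -809)
|p × q| = √(800² + 23² + (-809)²) = √1295010 ≈ 1137.9851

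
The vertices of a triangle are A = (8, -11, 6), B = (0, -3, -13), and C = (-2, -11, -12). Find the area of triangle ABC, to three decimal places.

85.516

AB = (-8, 8, -19),  AC = (-10, 0, -18)
i: 8·(-18) - (-19)·0 = -144 - 0 = -144
j: (-19)·(-10) - (-8)·(-18) = 190 - 144 = 46
k: (-8)·0 - 8·(-10) = 0 - (-80) = 80
AB × AC = (-144, 46, 80)
|AB × AC| = √29252 ≈ 171.0322
area = ½ · 171.0322 ≈ 85.516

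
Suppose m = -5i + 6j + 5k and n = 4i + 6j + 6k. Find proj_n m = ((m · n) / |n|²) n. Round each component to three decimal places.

(2.091, 3.136, 3.136)

m · n = (-5)·4 + 6·6 + 5·6 = -20 + 36 + 30 = 46
|n|² = 16 + 36 + 36 = 88
proj_n m = (46/88) · (4, 6, 6) ≈ (2.091, 3.136, 3.136)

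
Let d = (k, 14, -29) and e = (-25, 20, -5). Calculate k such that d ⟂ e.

17

d · e = k·(-25) + 14·20 + (-29)·(-5) = 425 - 25k
Set equal to 0: -25k = -425, so k = 17.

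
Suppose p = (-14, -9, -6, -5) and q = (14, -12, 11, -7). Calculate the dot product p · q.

-119

p · q = (-14)·14 + (-9)·(-12) + (-6)·11 + (-5)·(-7) = -196 + 108 - 66 + 35 = -119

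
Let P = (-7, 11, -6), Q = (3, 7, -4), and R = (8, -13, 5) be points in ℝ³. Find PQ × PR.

PQ = (10, -4, 2)
PR = (15, -24, 11)
i: (-4)·11 - 2·(-24) = -44 - (-48) = 4
j: 2·15 - 10·11 = 30 - 110 = -80
k: 10·(-24) - (-4)·15 = -240 - (-60) = -180
PQ × PR = (4, -80, -180)

(4, -80, -180)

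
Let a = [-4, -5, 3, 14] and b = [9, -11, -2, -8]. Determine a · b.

a · b = (-4)·9 + (-5)·(-11) + 3·(-2) + 14·(-8) = -36 + 55 - 6 - 112 = -99

-99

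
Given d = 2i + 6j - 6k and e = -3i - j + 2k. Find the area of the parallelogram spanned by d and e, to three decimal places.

i: 6·2 - (-6)·(-1) = 12 - 6 = 6
j: (-6)·(-3) - 2·2 = 18 - 4 = 14
k: 2·(-1) - 6·(-3) = -2 - (-18) = 16
d × e = (6, 14, 16)
|d × e| = √(6² + 14² + 16²) = √488 ≈ 22.0907

22.091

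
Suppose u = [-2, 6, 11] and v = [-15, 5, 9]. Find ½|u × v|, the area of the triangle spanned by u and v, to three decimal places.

83.681

i: 6·9 - 11·5 = 54 - 55 = -1
j: 11·(-15) - (-2)·9 = -165 - (-18) = -147
k: (-2)·5 - 6·(-15) = -10 - (-90) = 80
u × v = (-1, -147, 80)
|u × v| = √((-1)² + (-147)² + 80²) = √28010 ≈ 167.3619
area = ½ · 167.3619 ≈ 83.681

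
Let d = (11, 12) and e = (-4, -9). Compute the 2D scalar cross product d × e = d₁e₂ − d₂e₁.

-51

11·(-9) - 12·(-4) = -99 - (-48) = -51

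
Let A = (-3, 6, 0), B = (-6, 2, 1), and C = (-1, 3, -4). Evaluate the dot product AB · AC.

AB = B − A = (-3, -4, 1)
AC = C − A = (2, -3, -4)
AB · AC = (-3)·2 + (-4)·(-3) + 1·(-4) = -6 + 12 - 4 = 2

2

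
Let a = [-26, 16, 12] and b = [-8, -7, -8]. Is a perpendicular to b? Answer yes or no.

yes

a · b = (-26)·(-8) + 16·(-7) + 12·(-8) = 208 - 112 - 96 = 0
Zero, so the vectors are orthogonal.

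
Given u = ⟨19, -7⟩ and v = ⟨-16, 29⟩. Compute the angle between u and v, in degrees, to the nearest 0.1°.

u · v = 19·(-16) + (-7)·29 = -304 - 203 = -507
|u|² = 361 + 49 = 410,  |u| = √410 ≈ 20.248457
|v|² = 256 + 841 = 1097,  |v| = √1097 ≈ 33.120990
cos θ = -507 / (20.248457 · 33.120990) ≈ -0.75598
θ = arccos(-0.75598) ≈ 139.1°

139.1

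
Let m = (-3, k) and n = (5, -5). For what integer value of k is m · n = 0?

m · n = (-3)·5 + k·(-5) = -15 - 5k
Set equal to 0: -5k = 15, so k = -3.

-3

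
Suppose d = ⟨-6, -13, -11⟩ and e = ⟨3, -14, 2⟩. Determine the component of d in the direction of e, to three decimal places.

d · e = (-6)·3 + (-13)·(-14) + (-11)·2 = -18 + 182 - 22 = 142
|e| = √(9 + 196 + 4) = √209 ≈ 14.4568
comp_e d = 142 / √209 ≈ 9.822

9.822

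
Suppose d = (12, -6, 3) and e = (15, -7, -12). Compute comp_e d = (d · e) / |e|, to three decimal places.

9.098

d · e = 12·15 + (-6)·(-7) + 3·(-12) = 180 + 42 - 36 = 186
|e| = √(225 + 49 + 144) = √418 ≈ 20.4450
comp_e d = 186 / √418 ≈ 9.098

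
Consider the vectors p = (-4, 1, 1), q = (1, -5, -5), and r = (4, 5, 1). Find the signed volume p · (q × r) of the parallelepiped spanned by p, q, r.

q × r:
i: (-5)·1 - (-5)·5 = -5 - (-25) = 20
j: (-5)·4 - 1·1 = -20 - 1 = -21
k: 1·5 - (-5)·4 = 5 - (-20) = 25
q × r = (20, -21, 25)
p · (q × r) = (-4)·20 + 1·(-21) + 1·25 = -80 - 21 + 25 = -76

-76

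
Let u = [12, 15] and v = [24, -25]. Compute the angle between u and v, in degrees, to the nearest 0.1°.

97.5

u · v = 12·24 + 15·(-25) = 288 - 375 = -87
|u|² = 144 + 225 = 369,  |u| = √369 ≈ 19.209373
|v|² = 576 + 625 = 1201,  |v| = √1201 ≈ 34.655447
cos θ = -87 / (19.209373 · 34.655447) ≈ -0.13069
θ = arccos(-0.13069) ≈ 97.5°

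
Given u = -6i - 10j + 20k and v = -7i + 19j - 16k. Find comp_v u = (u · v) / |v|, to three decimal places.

u · v = (-6)·(-7) + (-10)·19 + 20·(-16) = 42 - 190 - 320 = -468
|v| = √(49 + 361 + 256) = √666 ≈ 25.8070
comp_v u = -468 / √666 ≈ -18.135

-18.135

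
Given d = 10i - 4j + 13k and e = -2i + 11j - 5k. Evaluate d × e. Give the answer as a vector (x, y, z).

i: (-4)·(-5) - 13·11 = 20 - 143 = -123
j: 13·(-2) - 10·(-5) = -26 - (-50) = 24
k: 10·11 - (-4)·(-2) = 110 - 8 = 102
d × e = (-123, 24, 102)

(-123, 24, 102)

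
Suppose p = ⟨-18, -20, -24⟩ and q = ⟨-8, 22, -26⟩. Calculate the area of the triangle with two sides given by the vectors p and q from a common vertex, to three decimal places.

609.019

i: (-20)·(-26) - (-24)·22 = 520 - (-528) = 1048
j: (-24)·(-8) - (-18)·(-26) = 192 - 468 = -276
k: (-18)·22 - (-20)·(-8) = -396 - 160 = -556
p × q = (1048, -276, -556)
|p × q| = √(1048² + (-276)² + (-556)²) = √1483616 ≈ 1218.0378
area = ½ · 1218.0378 ≈ 609.019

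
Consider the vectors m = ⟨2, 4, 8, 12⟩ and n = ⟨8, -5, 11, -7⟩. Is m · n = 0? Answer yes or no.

m · n = 2·8 + 4·(-5) + 8·11 + 12·(-7) = 16 - 20 + 88 - 84 = 0
Zero, so the vectors are orthogonal.

yes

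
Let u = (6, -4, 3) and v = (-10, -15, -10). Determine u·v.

-30

u · v = 6·(-10) + (-4)·(-15) + 3·(-10) = -60 + 60 - 30 = -30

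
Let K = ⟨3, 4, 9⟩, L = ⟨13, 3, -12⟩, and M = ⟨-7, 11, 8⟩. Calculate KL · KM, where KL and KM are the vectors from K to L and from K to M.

KL = L − K = (10, -1, -21)
KM = M − K = (-10, 7, -1)
KL · KM = 10·(-10) + (-1)·7 + (-21)·(-1) = -100 - 7 + 21 = -86

-86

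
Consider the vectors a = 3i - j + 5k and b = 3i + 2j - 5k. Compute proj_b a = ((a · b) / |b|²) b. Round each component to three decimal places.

(-1.421, -0.947, 2.368)

a · b = 3·3 + (-1)·2 + 5·(-5) = 9 - 2 - 25 = -18
|b|² = 9 + 4 + 25 = 38
proj_b a = (-18/38) · (3, 2, -5) ≈ (-1.421, -0.947, 2.368)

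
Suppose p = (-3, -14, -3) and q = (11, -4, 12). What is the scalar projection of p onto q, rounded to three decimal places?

p · q = (-3)·11 + (-14)·(-4) + (-3)·12 = -33 + 56 - 36 = -13
|q| = √(121 + 16 + 144) = √281 ≈ 16.7631
comp_q p = -13 / √281 ≈ -0.776

-0.776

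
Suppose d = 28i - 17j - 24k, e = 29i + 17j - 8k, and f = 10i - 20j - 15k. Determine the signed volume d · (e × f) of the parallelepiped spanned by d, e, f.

e × f:
i: 17·(-15) - (-8)·(-20) = -255 - 160 = -415
j: (-8)·10 - 29·(-15) = -80 - (-435) = 355
k: 29·(-20) - 17·10 = -580 - 170 = -750
e × f = (-415, 355, -750)
d · (e × f) = 28·(-415) + (-17)·355 + (-24)·(-750) = -11620 - 6035 + 18000 = 345

345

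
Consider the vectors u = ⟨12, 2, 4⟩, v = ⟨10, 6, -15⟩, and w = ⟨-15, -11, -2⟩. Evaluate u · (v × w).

-1714

v × w:
i: 6·(-2) - (-15)·(-11) = -12 - 165 = -177
j: (-15)·(-15) - 10·(-2) = 225 - (-20) = 245
k: 10·(-11) - 6·(-15) = -110 - (-90) = -20
v × w = (-177, 245, -20)
u · (v × w) = 12·(-177) + 2·245 + 4·(-20) = -2124 + 490 - 80 = -1714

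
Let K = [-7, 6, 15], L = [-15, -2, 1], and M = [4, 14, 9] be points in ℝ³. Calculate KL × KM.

(160, -202, 24)

KL = (-8, -8, -14)
KM = (11, 8, -6)
i: (-8)·(-6) - (-14)·8 = 48 - (-112) = 160
j: (-14)·11 - (-8)·(-6) = -154 - 48 = -202
k: (-8)·8 - (-8)·11 = -64 - (-88) = 24
KL × KM = (160, -202, 24)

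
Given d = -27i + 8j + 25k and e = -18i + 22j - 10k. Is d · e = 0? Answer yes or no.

d · e = (-27)·(-18) + 8·22 + 25·(-10) = 486 + 176 - 250 = 412
Nonzero, so the vectors are not orthogonal.

no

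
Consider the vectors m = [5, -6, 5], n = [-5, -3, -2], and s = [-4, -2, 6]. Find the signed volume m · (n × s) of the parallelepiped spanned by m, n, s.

-348

n × s:
i: (-3)·6 - (-2)·(-2) = -18 - 4 = -22
j: (-2)·(-4) - (-5)·6 = 8 - (-30) = 38
k: (-5)·(-2) - (-3)·(-4) = 10 - 12 = -2
n × s = (-22, 38, -2)
m · (n × s) = 5·(-22) + (-6)·38 + 5·(-2) = -110 - 228 - 10 = -348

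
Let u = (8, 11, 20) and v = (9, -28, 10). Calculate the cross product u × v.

(670, 100, -323)

i: 11·10 - 20·(-28) = 110 - (-560) = 670
j: 20·9 - 8·10 = 180 - 80 = 100
k: 8·(-28) - 11·9 = -224 - 99 = -323
u × v = (670, 100, -323)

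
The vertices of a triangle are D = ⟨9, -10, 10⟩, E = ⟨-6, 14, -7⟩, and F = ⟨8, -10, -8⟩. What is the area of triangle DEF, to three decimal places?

DE = (-15, 24, -17),  DF = (-1, 0, -18)
i: 24·(-18) - (-17)·0 = -432 - 0 = -432
j: (-17)·(-1) - (-15)·(-18) = 17 - 270 = -253
k: (-15)·0 - 24·(-1) = 0 - (-24) = 24
DE × DF = (-432, -253, 24)
|DE × DF| = √251209 ≈ 501.2075
area = ½ · 501.2075 ≈ 250.604

250.604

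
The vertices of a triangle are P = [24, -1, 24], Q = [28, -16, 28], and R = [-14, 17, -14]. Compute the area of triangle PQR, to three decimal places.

352.139

PQ = (4, -15, 4),  PR = (-38, 18, -38)
i: (-15)·(-38) - 4·18 = 570 - 72 = 498
j: 4·(-38) - 4·(-38) = -152 - (-152) = 0
k: 4·18 - (-15)·(-38) = 72 - 570 = -498
PQ × PR = (498, 0, -498)
|PQ × PR| = √496008 ≈ 704.2784
area = ½ · 704.2784 ≈ 352.139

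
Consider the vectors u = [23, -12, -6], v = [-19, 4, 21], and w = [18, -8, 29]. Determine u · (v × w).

v × w:
i: 4·29 - 21·(-8) = 116 - (-168) = 284
j: 21·18 - (-19)·29 = 378 - (-551) = 929
k: (-19)·(-8) - 4·18 = 152 - 72 = 80
v × w = (284, 929, 80)
u · (v × w) = 23·284 + (-12)·929 + (-6)·80 = 6532 - 11148 - 480 = -5096

-5096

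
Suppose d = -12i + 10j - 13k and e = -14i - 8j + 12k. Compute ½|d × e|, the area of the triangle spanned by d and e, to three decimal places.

i: 10·12 - (-13)·(-8) = 120 - 104 = 16
j: (-13)·(-14) - (-12)·12 = 182 - (-144) = 326
k: (-12)·(-8) - 10·(-14) = 96 - (-140) = 236
d × e = (16, 326, 236)
|d × e| = √(16² + 326² + 236²) = √162228 ≈ 402.7754
area = ½ · 402.7754 ≈ 201.388

201.388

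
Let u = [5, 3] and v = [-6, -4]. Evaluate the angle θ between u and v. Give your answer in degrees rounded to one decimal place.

u · v = 5·(-6) + 3·(-4) = -30 - 12 = -42
|u|² = 25 + 9 = 34,  |u| = √34 ≈ 5.830952
|v|² = 36 + 16 = 52,  |v| = √52 ≈ 7.211103
cos θ = -42 / (5.830952 · 7.211103) ≈ -0.99887
θ = arccos(-0.99887) ≈ 177.3°

177.3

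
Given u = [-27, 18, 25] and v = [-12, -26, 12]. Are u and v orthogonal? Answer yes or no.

u · v = (-27)·(-12) + 18·(-26) + 25·12 = 324 - 468 + 300 = 156
Nonzero, so the vectors are not orthogonal.

no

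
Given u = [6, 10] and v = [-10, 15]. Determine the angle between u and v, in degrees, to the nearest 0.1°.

u · v = 6·(-10) + 10·15 = -60 + 150 = 90
|u|² = 36 + 100 = 136,  |u| = √136 ≈ 11.661904
|v|² = 100 + 225 = 325,  |v| = √325 ≈ 18.027756
cos θ = 90 / (11.661904 · 18.027756) ≈ 0.42809
θ = arccos(0.42809) ≈ 64.7°

64.7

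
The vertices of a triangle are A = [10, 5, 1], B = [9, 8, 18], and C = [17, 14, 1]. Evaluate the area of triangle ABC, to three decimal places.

AB = (-1, 3, 17),  AC = (7, 9, 0)
i: 3·0 - 17·9 = 0 - 153 = -153
j: 17·7 - (-1)·0 = 119 - 0 = 119
k: (-1)·9 - 3·7 = -9 - 21 = -30
AB × AC = (-153, 119, -30)
|AB × AC| = √38470 ≈ 196.1377
area = ½ · 196.1377 ≈ 98.069

98.069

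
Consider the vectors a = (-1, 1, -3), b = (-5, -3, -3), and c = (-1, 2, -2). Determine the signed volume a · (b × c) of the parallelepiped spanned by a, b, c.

b × c:
i: (-3)·(-2) - (-3)·2 = 6 - (-6) = 12
j: (-3)·(-1) - (-5)·(-2) = 3 - 10 = -7
k: (-5)·2 - (-3)·(-1) = -10 - 3 = -13
b × c = (12, -7, -13)
a · (b × c) = (-1)·12 + 1·(-7) + (-3)·(-13) = -12 - 7 + 39 = 20

20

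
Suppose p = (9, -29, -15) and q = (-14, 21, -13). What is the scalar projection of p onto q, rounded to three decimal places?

-19.021

p · q = 9·(-14) + (-29)·21 + (-15)·(-13) = -126 - 609 + 195 = -540
|q| = √(196 + 441 + 169) = √806 ≈ 28.3901
comp_q p = -540 / √806 ≈ -19.021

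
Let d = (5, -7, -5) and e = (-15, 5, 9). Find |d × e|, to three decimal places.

i: (-7)·9 - (-5)·5 = -63 - (-25) = -38
j: (-5)·(-15) - 5·9 = 75 - 45 = 30
k: 5·5 - (-7)·(-15) = 25 - 105 = -80
d × e = (-38, 30, -80)
|d × e| = √((-38)² + 30² + (-80)²) = √8744 ≈ 93.5094

93.509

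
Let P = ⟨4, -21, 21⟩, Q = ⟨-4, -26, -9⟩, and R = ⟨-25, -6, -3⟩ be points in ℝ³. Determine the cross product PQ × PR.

PQ = (-8, -5, -30)
PR = (-29, 15, -24)
i: (-5)·(-24) - (-30)·15 = 120 - (-450) = 570
j: (-30)·(-29) - (-8)·(-24) = 870 - 192 = 678
k: (-8)·15 - (-5)·(-29) = -120 - 145 = -265
PQ × PR = (570, 678, -265)

(570, 678, -265)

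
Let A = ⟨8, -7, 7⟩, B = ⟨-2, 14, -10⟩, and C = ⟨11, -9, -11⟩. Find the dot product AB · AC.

234

AB = B − A = (-10, 21, -17)
AC = C − A = (3, -2, -18)
AB · AC = (-10)·3 + 21·(-2) + (-17)·(-18) = -30 - 42 + 306 = 234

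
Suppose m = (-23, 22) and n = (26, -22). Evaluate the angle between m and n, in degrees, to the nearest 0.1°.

176.5

m · n = (-23)·26 + 22·(-22) = -598 - 484 = -1082
|m|² = 529 + 484 = 1013,  |m| = √1013 ≈ 31.827661
|n|² = 676 + 484 = 1160,  |n| = √1160 ≈ 34.058773
cos θ = -1082 / (31.827661 · 34.058773) ≈ -0.99814
θ = arccos(-0.99814) ≈ 176.5°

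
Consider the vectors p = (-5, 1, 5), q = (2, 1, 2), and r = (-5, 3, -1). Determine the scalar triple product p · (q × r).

82

q × r:
i: 1·(-1) - 2·3 = -1 - 6 = -7
j: 2·(-5) - 2·(-1) = -10 - (-2) = -8
k: 2·3 - 1·(-5) = 6 - (-5) = 11
q × r = (-7, -8, 11)
p · (q × r) = (-5)·(-7) + 1·(-8) + 5·11 = 35 - 8 + 55 = 82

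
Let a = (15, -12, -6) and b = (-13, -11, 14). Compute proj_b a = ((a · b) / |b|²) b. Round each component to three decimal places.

(3.932, 3.327, -4.235)

a · b = 15·(-13) + (-12)·(-11) + (-6)·14 = -195 + 132 - 84 = -147
|b|² = 169 + 121 + 196 = 486
proj_b a = (-147/486) · (-13, -11, 14) ≈ (3.932, 3.327, -4.235)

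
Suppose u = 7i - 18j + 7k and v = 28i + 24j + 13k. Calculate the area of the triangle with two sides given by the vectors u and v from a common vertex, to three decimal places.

i: (-18)·13 - 7·24 = -234 - 168 = -402
j: 7·28 - 7·13 = 196 - 91 = 105
k: 7·24 - (-18)·28 = 168 - (-504) = 672
u × v = (-402, 105, 672)
|u × v| = √((-402)² + 105² + 672²) = √624213 ≈ 790.0715
area = ½ · 790.0715 ≈ 395.036

395.036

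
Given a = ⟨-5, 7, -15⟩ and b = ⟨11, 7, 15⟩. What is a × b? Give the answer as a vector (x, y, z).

(210, -90, -112)

i: 7·15 - (-15)·7 = 105 - (-105) = 210
j: (-15)·11 - (-5)·15 = -165 - (-75) = -90
k: (-5)·7 - 7·11 = -35 - 77 = -112
a × b = (210, -90, -112)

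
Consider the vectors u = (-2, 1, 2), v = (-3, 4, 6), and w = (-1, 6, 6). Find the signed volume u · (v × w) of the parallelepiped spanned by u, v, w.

v × w:
i: 4·6 - 6·6 = 24 - 36 = -12
j: 6·(-1) - (-3)·6 = -6 - (-18) = 12
k: (-3)·6 - 4·(-1) = -18 - (-4) = -14
v × w = (-12, 12, -14)
u · (v × w) = (-2)·(-12) + 1·12 + 2·(-14) = 24 + 12 - 28 = 8

8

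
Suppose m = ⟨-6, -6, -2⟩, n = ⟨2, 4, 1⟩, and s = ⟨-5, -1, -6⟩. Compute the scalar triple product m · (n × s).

60

n × s:
i: 4·(-6) - 1·(-1) = -24 - (-1) = -23
j: 1·(-5) - 2·(-6) = -5 - (-12) = 7
k: 2·(-1) - 4·(-5) = -2 - (-20) = 18
n × s = (-23, 7, 18)
m · (n × s) = (-6)·(-23) + (-6)·7 + (-2)·18 = 138 - 42 - 36 = 60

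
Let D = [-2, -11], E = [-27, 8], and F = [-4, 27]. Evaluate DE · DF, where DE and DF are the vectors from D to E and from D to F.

DE = E − D = (-25, 19)
DF = F − D = (-2, 38)
DE · DF = (-25)·(-2) + 19·38 = 50 + 722 = 772

772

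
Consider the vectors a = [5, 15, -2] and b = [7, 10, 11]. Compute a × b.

(185, -69, -55)

i: 15·11 - (-2)·10 = 165 - (-20) = 185
j: (-2)·7 - 5·11 = -14 - 55 = -69
k: 5·10 - 15·7 = 50 - 105 = -55
a × b = (185, -69, -55)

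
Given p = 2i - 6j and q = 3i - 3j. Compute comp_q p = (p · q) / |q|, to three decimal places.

5.657

p · q = 2·3 + (-6)·(-3) = 6 + 18 = 24
|q| = √(9 + 9) = √18 ≈ 4.2426
comp_q p = 24 / √18 ≈ 5.657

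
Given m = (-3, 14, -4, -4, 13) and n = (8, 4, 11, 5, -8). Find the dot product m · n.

m · n = (-3)·8 + 14·4 + (-4)·11 + (-4)·5 + 13·(-8) = -24 + 56 - 44 - 20 - 104 = -136

-136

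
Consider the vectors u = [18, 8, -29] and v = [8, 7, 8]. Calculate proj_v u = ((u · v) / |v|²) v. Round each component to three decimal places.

(-1.446, -1.266, -1.446)

u · v = 18·8 + 8·7 + (-29)·8 = 144 + 56 - 232 = -32
|v|² = 64 + 49 + 64 = 177
proj_v u = (-32/177) · (8, 7, 8) ≈ (-1.446, -1.266, -1.446)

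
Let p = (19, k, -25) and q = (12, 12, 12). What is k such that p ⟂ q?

6

p · q = 19·12 + k·12 + (-25)·12 = -72 + 12k
Set equal to 0: 12k = 72, so k = 6.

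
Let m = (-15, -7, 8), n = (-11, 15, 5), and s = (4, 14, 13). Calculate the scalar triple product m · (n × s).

n × s:
i: 15·13 - 5·14 = 195 - 70 = 125
j: 5·4 - (-11)·13 = 20 - (-143) = 163
k: (-11)·14 - 15·4 = -154 - 60 = -214
n × s = (125, 163, -214)
m · (n × s) = (-15)·125 + (-7)·163 + 8·(-214) = -1875 - 1141 - 1712 = -4728

-4728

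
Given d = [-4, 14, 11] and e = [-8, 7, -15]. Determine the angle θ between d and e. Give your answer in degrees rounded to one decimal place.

96.0

d · e = (-4)·(-8) + 14·7 + 11·(-15) = 32 + 98 - 165 = -35
|d|² = 16 + 196 + 121 = 333,  |d| = √333 ≈ 18.248288
|e|² = 64 + 49 + 225 = 338,  |e| = √338 ≈ 18.384776
cos θ = -35 / (18.248288 · 18.384776) ≈ -0.10432
θ = arccos(-0.10432) ≈ 96.0°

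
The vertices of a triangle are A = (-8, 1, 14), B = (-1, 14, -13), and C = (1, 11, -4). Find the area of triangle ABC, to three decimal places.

AB = (7, 13, -27),  AC = (9, 10, -18)
i: 13·(-18) - (-27)·10 = -234 - (-270) = 36
j: (-27)·9 - 7·(-18) = -243 - (-126) = -117
k: 7·10 - 13·9 = 70 - 117 = -47
AB × AC = (36, -117, -47)
|AB × AC| = √17194 ≈ 131.1259
area = ½ · 131.1259 ≈ 65.563

65.563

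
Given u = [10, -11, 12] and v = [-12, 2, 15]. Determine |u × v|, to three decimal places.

367.016

i: (-11)·15 - 12·2 = -165 - 24 = -189
j: 12·(-12) - 10·15 = -144 - 150 = -294
k: 10·2 - (-11)·(-12) = 20 - 132 = -112
u × v = (-189, -294, -112)
|u × v| = √((-189)² + (-294)² + (-112)²) = √134701 ≈ 367.0163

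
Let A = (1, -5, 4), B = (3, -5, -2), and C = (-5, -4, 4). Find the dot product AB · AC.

AB = B − A = (2, 0, -6)
AC = C − A = (-6, 1, 0)
AB · AC = 2·(-6) + 0·1 + (-6)·0 = -12 + 0 + 0 = -12

-12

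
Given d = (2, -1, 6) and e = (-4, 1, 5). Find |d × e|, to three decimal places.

35.791

i: (-1)·5 - 6·1 = -5 - 6 = -11
j: 6·(-4) - 2·5 = -24 - 10 = -34
k: 2·1 - (-1)·(-4) = 2 - 4 = -2
d × e = (-11, -34, -2)
|d × e| = √((-11)² + (-34)² + (-2)²) = √1281 ≈ 35.7911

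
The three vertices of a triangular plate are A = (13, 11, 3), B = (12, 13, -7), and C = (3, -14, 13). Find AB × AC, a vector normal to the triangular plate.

(-230, 110, 45)

AB = (-1, 2, -10)
AC = (-10, -25, 10)
i: 2·10 - (-10)·(-25) = 20 - 250 = -230
j: (-10)·(-10) - (-1)·10 = 100 - (-10) = 110
k: (-1)·(-25) - 2·(-10) = 25 - (-20) = 45
AB × AC = (-230, 110, 45)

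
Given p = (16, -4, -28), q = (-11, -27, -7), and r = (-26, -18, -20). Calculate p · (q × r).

20888

q × r:
i: (-27)·(-20) - (-7)·(-18) = 540 - 126 = 414
j: (-7)·(-26) - (-11)·(-20) = 182 - 220 = -38
k: (-11)·(-18) - (-27)·(-26) = 198 - 702 = -504
q × r = (414, -38, -504)
p · (q × r) = 16·414 + (-4)·(-38) + (-28)·(-504) = 6624 + 152 + 14112 = 20888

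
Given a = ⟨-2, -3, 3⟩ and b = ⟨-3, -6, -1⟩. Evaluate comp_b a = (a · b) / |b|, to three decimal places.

a · b = (-2)·(-3) + (-3)·(-6) + 3·(-1) = 6 + 18 - 3 = 21
|b| = √(9 + 36 + 1) = √46 ≈ 6.7823
comp_b a = 21 / √46 ≈ 3.096

3.096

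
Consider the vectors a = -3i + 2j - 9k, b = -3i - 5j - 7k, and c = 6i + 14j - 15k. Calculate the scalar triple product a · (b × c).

b × c:
i: (-5)·(-15) - (-7)·14 = 75 - (-98) = 173
j: (-7)·6 - (-3)·(-15) = -42 - 45 = -87
k: (-3)·14 - (-5)·6 = -42 - (-30) = -12
b × c = (173, -87, -12)
a · (b × c) = (-3)·173 + 2·(-87) + (-9)·(-12) = -519 - 174 + 108 = -585

-585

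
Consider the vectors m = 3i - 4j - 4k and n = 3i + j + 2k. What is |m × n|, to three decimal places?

23.770

i: (-4)·2 - (-4)·1 = -8 - (-4) = -4
j: (-4)·3 - 3·2 = -12 - 6 = -18
k: 3·1 - (-4)·3 = 3 - (-12) = 15
m × n = (-4, -18, 15)
|m × n| = √((-4)² + (-18)² + 15²) = √565 ≈ 23.7697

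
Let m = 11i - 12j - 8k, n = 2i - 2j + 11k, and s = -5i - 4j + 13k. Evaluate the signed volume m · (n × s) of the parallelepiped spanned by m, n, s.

1314

n × s:
i: (-2)·13 - 11·(-4) = -26 - (-44) = 18
j: 11·(-5) - 2·13 = -55 - 26 = -81
k: 2·(-4) - (-2)·(-5) = -8 - 10 = -18
n × s = (18, -81, -18)
m · (n × s) = 11·18 + (-12)·(-81) + (-8)·(-18) = 198 + 972 + 144 = 1314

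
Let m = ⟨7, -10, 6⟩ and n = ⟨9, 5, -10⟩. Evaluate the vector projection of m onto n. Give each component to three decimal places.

(-2.053, -1.141, 2.282)

m · n = 7·9 + (-10)·5 + 6·(-10) = 63 - 50 - 60 = -47
|n|² = 81 + 25 + 100 = 206
proj_n m = (-47/206) · (9, 5, -10) ≈ (-2.053, -1.141, 2.282)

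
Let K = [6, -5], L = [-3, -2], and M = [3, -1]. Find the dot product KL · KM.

39

KL = L − K = (-9, 3)
KM = M − K = (-3, 4)
KL · KM = (-9)·(-3) + 3·4 = 27 + 12 = 39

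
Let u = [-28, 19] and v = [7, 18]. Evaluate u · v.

u · v = (-28)·7 + 19·18 = -196 + 342 = 146

146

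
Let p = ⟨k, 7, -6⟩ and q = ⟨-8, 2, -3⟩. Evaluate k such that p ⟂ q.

4

p · q = k·(-8) + 7·2 + (-6)·(-3) = 32 - 8k
Set equal to 0: -8k = -32, so k = 4.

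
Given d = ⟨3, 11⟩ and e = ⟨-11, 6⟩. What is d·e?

33

d · e = 3·(-11) + 11·6 = -33 + 66 = 33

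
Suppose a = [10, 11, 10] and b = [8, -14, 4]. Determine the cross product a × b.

(184, 40, -228)

i: 11·4 - 10·(-14) = 44 - (-140) = 184
j: 10·8 - 10·4 = 80 - 40 = 40
k: 10·(-14) - 11·8 = -140 - 88 = -228
a × b = (184, 40, -228)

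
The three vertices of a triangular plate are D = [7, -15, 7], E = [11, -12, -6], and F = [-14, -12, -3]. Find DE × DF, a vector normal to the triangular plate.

DE = (4, 3, -13)
DF = (-21, 3, -10)
i: 3·(-10) - (-13)·3 = -30 - (-39) = 9
j: (-13)·(-21) - 4·(-10) = 273 - (-40) = 313
k: 4·3 - 3·(-21) = 12 - (-63) = 75
DE × DF = (9, 313, 75)

(9, 313, 75)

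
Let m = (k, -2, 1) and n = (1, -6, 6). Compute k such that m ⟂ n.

-18

m · n = k·1 + (-2)·(-6) + 1·6 = 18 + 1k
Set equal to 0: 1k = -18, so k = -18.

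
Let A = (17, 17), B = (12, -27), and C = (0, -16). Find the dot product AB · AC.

AB = B − A = (-5, -44)
AC = C − A = (-17, -33)
AB · AC = (-5)·(-17) + (-44)·(-33) = 85 + 1452 = 1537

1537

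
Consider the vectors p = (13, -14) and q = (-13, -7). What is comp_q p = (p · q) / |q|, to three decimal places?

-4.809

p · q = 13·(-13) + (-14)·(-7) = -169 + 98 = -71
|q| = √(169 + 49) = √218 ≈ 14.7648
comp_q p = -71 / √218 ≈ -4.809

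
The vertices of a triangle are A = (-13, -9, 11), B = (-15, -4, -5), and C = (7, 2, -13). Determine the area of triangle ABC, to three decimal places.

195.860

AB = (-2, 5, -16),  AC = (20, 11, -24)
i: 5·(-24) - (-16)·11 = -120 - (-176) = 56
j: (-16)·20 - (-2)·(-24) = -320 - 48 = -368
k: (-2)·11 - 5·20 = -22 - 100 = -122
AB × AC = (56, -368, -122)
|AB × AC| = √153444 ≈ 391.7193
area = ½ · 391.7193 ≈ 195.860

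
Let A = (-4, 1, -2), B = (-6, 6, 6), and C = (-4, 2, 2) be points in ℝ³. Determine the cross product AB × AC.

(12, 8, -2)

AB = (-2, 5, 8)
AC = (0, 1, 4)
i: 5·4 - 8·1 = 20 - 8 = 12
j: 8·0 - (-2)·4 = 0 - (-8) = 8
k: (-2)·1 - 5·0 = -2 - 0 = -2
AB × AC = (12, 8, -2)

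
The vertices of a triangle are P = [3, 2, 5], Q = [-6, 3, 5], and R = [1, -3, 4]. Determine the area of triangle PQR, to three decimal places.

PQ = (-9, 1, 0),  PR = (-2, -5, -1)
i: 1·(-1) - 0·(-5) = -1 - 0 = -1
j: 0·(-2) - (-9)·(-1) = 0 - 9 = -9
k: (-9)·(-5) - 1·(-2) = 45 - (-2) = 47
PQ × PR = (-1, -9, 47)
|PQ × PR| = √2291 ≈ 47.8644
area = ½ · 47.8644 ≈ 23.932

23.932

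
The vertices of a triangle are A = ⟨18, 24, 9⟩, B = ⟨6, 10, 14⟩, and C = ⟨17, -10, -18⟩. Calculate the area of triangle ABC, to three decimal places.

375.427

AB = (-12, -14, 5),  AC = (-1, -34, -27)
i: (-14)·(-27) - 5·(-34) = 378 - (-170) = 548
j: 5·(-1) - (-12)·(-27) = -5 - 324 = -329
k: (-12)·(-34) - (-14)·(-1) = 408 - 14 = 394
AB × AC = (548, -329, 394)
|AB × AC| = √563781 ≈ 750.8535
area = ½ · 750.8535 ≈ 375.427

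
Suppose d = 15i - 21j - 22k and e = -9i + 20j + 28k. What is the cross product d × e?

i: (-21)·28 - (-22)·20 = -588 - (-440) = -148
j: (-22)·(-9) - 15·28 = 198 - 420 = -222
k: 15·20 - (-21)·(-9) = 300 - 189 = 111
d × e = (-148, -222, 111)

(-148, -222, 111)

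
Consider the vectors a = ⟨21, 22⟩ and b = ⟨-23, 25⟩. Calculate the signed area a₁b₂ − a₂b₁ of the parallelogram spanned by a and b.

21·25 - 22·(-23) = 525 - (-506) = 1031

1031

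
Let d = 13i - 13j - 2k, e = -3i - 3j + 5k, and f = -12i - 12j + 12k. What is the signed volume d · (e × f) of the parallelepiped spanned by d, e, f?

e × f:
i: (-3)·12 - 5·(-12) = -36 - (-60) = 24
j: 5·(-12) - (-3)·12 = -60 - (-36) = -24
k: (-3)·(-12) - (-3)·(-12) = 36 - 36 = 0
e × f = (24, -24, 0)
d · (e × f) = 13·24 + (-13)·(-24) + (-2)·0 = 312 + 312 + 0 = 624

624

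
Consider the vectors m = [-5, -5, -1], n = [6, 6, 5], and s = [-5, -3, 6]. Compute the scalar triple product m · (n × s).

n × s:
i: 6·6 - 5·(-3) = 36 - (-15) = 51
j: 5·(-5) - 6·6 = -25 - 36 = -61
k: 6·(-3) - 6·(-5) = -18 - (-30) = 12
n × s = (51, -61, 12)
m · (n × s) = (-5)·51 + (-5)·(-61) + (-1)·12 = -255 + 305 - 12 = 38

38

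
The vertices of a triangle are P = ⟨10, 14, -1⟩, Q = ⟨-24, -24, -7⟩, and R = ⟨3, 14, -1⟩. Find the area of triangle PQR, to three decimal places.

134.648

PQ = (-34, -38, -6),  PR = (-7, 0, 0)
i: (-38)·0 - (-6)·0 = 0 - 0 = 0
j: (-6)·(-7) - (-34)·0 = 42 - 0 = 42
k: (-34)·0 - (-38)·(-7) = 0 - 266 = -266
PQ × PR = (0, 42, -266)
|PQ × PR| = √72520 ≈ 269.2954
area = ½ · 269.2954 ≈ 134.648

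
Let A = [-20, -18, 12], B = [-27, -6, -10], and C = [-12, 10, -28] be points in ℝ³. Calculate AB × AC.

AB = (-7, 12, -22)
AC = (8, 28, -40)
i: 12·(-40) - (-22)·28 = -480 - (-616) = 136
j: (-22)·8 - (-7)·(-40) = -176 - 280 = -456
k: (-7)·28 - 12·8 = -196 - 96 = -292
AB × AC = (136, -456, -292)

(136, -456, -292)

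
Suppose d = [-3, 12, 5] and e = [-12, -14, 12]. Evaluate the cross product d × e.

(214, -24, 186)

i: 12·12 - 5·(-14) = 144 - (-70) = 214
j: 5·(-12) - (-3)·12 = -60 - (-36) = -24
k: (-3)·(-14) - 12·(-12) = 42 - (-144) = 186
d × e = (214, -24, 186)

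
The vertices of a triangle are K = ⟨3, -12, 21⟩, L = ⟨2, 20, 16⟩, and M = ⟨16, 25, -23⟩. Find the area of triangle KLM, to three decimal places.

654.374

KL = (-1, 32, -5),  KM = (13, 37, -44)
i: 32·(-44) - (-5)·37 = -1408 - (-185) = -1223
j: (-5)·13 - (-1)·(-44) = -65 - 44 = -109
k: (-1)·37 - 32·13 = -37 - 416 = -453
KL × KM = (-1223, -109, -453)
|KL × KM| = √1712819 ≈ 1308.7471
area = ½ · 1308.7471 ≈ 654.374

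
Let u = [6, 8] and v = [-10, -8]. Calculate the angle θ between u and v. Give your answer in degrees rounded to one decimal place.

u · v = 6·(-10) + 8·(-8) = -60 - 64 = -124
|u|² = 36 + 64 = 100,  |u| = √100 ≈ 10.000000
|v|² = 100 + 64 = 164,  |v| = √164 ≈ 12.806248
cos θ = -124 / (10.000000 · 12.806248) ≈ -0.96828
θ = arccos(-0.96828) ≈ 165.5°

165.5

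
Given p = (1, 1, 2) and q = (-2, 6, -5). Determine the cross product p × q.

i: 1·(-5) - 2·6 = -5 - 12 = -17
j: 2·(-2) - 1·(-5) = -4 - (-5) = 1
k: 1·6 - 1·(-2) = 6 - (-2) = 8
p × q = (-17, 1, 8)

(-17, 1, 8)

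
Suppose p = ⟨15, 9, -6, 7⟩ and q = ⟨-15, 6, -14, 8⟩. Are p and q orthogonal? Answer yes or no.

p · q = 15·(-15) + 9·6 + (-6)·(-14) + 7·8 = -225 + 54 + 84 + 56 = -31
Nonzero, so the vectors are not orthogonal.

no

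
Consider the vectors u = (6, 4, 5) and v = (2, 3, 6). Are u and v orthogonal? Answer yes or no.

u · v = 6·2 + 4·3 + 5·6 = 12 + 12 + 30 = 54
Nonzero, so the vectors are not orthogonal.

no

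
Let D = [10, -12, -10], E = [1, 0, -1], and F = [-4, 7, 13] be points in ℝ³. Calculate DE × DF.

(105, 81, -3)

DE = (-9, 12, 9)
DF = (-14, 19, 23)
i: 12·23 - 9·19 = 276 - 171 = 105
j: 9·(-14) - (-9)·23 = -126 - (-207) = 81
k: (-9)·19 - 12·(-14) = -171 - (-168) = -3
DE × DF = (105, 81, -3)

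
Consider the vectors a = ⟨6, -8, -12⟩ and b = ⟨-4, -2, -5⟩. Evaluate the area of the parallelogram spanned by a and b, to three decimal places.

i: (-8)·(-5) - (-12)·(-2) = 40 - 24 = 16
j: (-12)·(-4) - 6·(-5) = 48 - (-30) = 78
k: 6·(-2) - (-8)·(-4) = -12 - 32 = -44
a × b = (16, 78, -44)
|a × b| = √(16² + 78² + (-44)²) = √8276 ≈ 90.9725

90.973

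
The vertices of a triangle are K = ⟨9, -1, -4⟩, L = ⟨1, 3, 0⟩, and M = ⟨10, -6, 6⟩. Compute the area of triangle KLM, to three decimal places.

54.663

KL = (-8, 4, 4),  KM = (1, -5, 10)
i: 4·10 - 4·(-5) = 40 - (-20) = 60
j: 4·1 - (-8)·10 = 4 - (-80) = 84
k: (-8)·(-5) - 4·1 = 40 - 4 = 36
KL × KM = (60, 84, 36)
|KL × KM| = √11952 ≈ 109.3252
area = ½ · 109.3252 ≈ 54.663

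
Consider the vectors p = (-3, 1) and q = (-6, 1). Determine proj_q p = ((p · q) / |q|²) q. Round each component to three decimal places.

(-3.081, 0.514)

p · q = (-3)·(-6) + 1·1 = 18 + 1 = 19
|q|² = 36 + 1 = 37
proj_q p = (19/37) · (-6, 1) ≈ (-3.081, 0.514)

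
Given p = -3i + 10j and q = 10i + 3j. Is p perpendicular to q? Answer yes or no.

yes

p · q = (-3)·10 + 10·3 = -30 + 30 = 0
Zero, so the vectors are orthogonal.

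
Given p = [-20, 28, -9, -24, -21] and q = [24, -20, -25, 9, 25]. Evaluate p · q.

-1556

p · q = (-20)·24 + 28·(-20) + (-9)·(-25) + (-24)·9 + (-21)·25 = -480 - 560 + 225 - 216 - 525 = -1556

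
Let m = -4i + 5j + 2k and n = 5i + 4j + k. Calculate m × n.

i: 5·1 - 2·4 = 5 - 8 = -3
j: 2·5 - (-4)·1 = 10 - (-4) = 14
k: (-4)·4 - 5·5 = -16 - 25 = -41
m × n = (-3, 14, -41)

(-3, 14, -41)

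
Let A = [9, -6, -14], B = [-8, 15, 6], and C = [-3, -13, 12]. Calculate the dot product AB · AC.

AB = B − A = (-17, 21, 20)
AC = C − A = (-12, -7, 26)
AB · AC = (-17)·(-12) + 21·(-7) + 20·26 = 204 - 147 + 520 = 577

577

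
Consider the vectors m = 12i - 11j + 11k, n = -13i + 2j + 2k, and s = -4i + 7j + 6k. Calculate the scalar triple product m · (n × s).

n × s:
i: 2·6 - 2·7 = 12 - 14 = -2
j: 2·(-4) - (-13)·6 = -8 - (-78) = 70
k: (-13)·7 - 2·(-4) = -91 - (-8) = -83
n × s = (-2, 70, -83)
m · (n × s) = 12·(-2) + (-11)·70 + 11·(-83) = -24 - 770 - 913 = -1707

-1707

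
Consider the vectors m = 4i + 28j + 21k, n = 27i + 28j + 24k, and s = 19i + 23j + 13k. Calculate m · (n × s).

n × s:
i: 28·13 - 24·23 = 364 - 552 = -188
j: 24·19 - 27·13 = 456 - 351 = 105
k: 27·23 - 28·19 = 621 - 532 = 89
n × s = (-188, 105, 89)
m · (n × s) = 4·(-188) + 28·105 + 21·89 = -752 + 2940 + 1869 = 4057

4057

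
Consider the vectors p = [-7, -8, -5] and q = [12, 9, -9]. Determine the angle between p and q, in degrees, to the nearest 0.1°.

122.7

p · q = (-7)·12 + (-8)·9 + (-5)·(-9) = -84 - 72 + 45 = -111
|p|² = 49 + 64 + 25 = 138,  |p| = √138 ≈ 11.747340
|q|² = 144 + 81 + 81 = 306,  |q| = √306 ≈ 17.492856
cos θ = -111 / (11.747340 · 17.492856) ≈ -0.54016
θ = arccos(-0.54016) ≈ 122.7°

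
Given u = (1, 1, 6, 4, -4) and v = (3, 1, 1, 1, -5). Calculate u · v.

u · v = 1·3 + 1·1 + 6·1 + 4·1 + (-4)·(-5) = 3 + 1 + 6 + 4 + 20 = 34

34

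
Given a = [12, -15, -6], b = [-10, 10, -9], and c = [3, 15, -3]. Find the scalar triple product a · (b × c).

b × c:
i: 10·(-3) - (-9)·15 = -30 - (-135) = 105
j: (-9)·3 - (-10)·(-3) = -27 - 30 = -57
k: (-10)·15 - 10·3 = -150 - 30 = -180
b × c = (105, -57, -180)
a · (b × c) = 12·105 + (-15)·(-57) + (-6)·(-180) = 1260 + 855 + 1080 = 3195

3195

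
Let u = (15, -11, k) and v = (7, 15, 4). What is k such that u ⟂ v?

15

u · v = 15·7 + (-11)·15 + k·4 = -60 + 4k
Set equal to 0: 4k = 60, so k = 15.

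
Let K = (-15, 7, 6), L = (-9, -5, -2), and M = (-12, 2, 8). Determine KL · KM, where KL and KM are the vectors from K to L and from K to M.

62

KL = L − K = (6, -12, -8)
KM = M − K = (3, -5, 2)
KL · KM = 6·3 + (-12)·(-5) + (-8)·2 = 18 + 60 - 16 = 62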